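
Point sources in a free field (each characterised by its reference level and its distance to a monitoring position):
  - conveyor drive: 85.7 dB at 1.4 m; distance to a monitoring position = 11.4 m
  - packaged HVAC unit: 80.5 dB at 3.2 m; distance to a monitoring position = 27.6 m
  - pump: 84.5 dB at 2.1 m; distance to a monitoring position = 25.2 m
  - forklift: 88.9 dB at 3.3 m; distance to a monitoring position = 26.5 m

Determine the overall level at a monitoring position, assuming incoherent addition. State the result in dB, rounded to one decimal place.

First find each source's level at the receiver (point-source: −20·log₁₀(r/r_ref)), then combine on an intensity basis.
conveyor drive: 85.7 − 20·log₁₀(11.4/1.4) = 85.7 − 18.22 = 67.48 dB.
packaged HVAC unit: 80.5 − 20·log₁₀(27.6/3.2) = 80.5 − 18.72 = 61.78 dB.
pump: 84.5 − 20·log₁₀(25.2/2.1) = 84.5 − 21.58 = 62.92 dB.
forklift: 88.9 − 20·log₁₀(26.5/3.3) = 88.9 − 18.09 = 70.81 dB.
Σ 10^(L/10) = 2.111e+07 → L_total = 10·log₁₀(2.111e+07) = 73.24 dB.

73.2 dB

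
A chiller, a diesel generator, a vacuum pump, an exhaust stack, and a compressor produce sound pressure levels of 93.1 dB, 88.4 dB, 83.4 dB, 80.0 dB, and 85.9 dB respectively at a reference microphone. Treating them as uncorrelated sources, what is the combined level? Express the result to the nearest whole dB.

95 dB

Incoherent sources combine by intensity addition: L_total = 10·log₁₀(Σ 10^(L_i/10)).
Σ 10^(L/10) = 10^(93.1/10) + 10^(88.4/10) + 10^(83.4/10) + 10^(80.0/10) + 10^(85.9/10) = 3.441e+09.
L_total = 10·log₁₀(3.441e+09) = 95.37 dB.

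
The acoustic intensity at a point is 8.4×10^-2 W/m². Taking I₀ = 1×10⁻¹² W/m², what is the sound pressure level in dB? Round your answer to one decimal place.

109.2 dB

I/I₀ = 8.4×10^-2/10⁻¹² = 8.4×10^10, and L = 10·log₁₀(I/I₀).
L = 10·(0.9243 + 10) = 109.24 dB.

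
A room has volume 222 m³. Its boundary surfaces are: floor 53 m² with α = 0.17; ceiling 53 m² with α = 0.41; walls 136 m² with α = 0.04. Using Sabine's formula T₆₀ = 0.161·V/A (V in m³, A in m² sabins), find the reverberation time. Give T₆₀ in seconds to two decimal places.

Summing Sᵢαᵢ: 53·0.17 + 53·0.41 + 136·0.04 = 36.18 m².
T₆₀ = 0.161·V/A = 0.161·222/36.18 = 0.988 s.

0.99 s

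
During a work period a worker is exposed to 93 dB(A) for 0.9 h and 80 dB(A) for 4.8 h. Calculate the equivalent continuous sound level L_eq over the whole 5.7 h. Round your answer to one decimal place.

86.0 dB(A)

The energy average is taken in the linear domain: L_eq = 10·log₁₀[(Σ tᵢ·10^(Lᵢ/10))/T], T = 5.7 h.
Σ tᵢ·10^(Lᵢ/10) = 0.9·10^(93/10) + 4.8·10^(80/10) = 2.276e+09.
L_eq = 10·log₁₀(2.276e+09/5.7) = 86.01 dB(A).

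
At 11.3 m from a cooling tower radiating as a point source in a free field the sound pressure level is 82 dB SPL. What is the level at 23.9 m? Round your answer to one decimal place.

Spherical spreading from a point source gives a 20·log₁₀(r₂/r₁) drop.
L₂ = 82 − 20·log₁₀(23.9/11.3) = 82 − 6.506 = 75.49 dB SPL.

75.5 dB SPL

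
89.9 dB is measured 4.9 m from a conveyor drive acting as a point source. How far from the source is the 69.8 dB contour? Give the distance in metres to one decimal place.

49.6 m

For a point source L₁ − L₂ = 20·log₁₀(r₂/r₁), so r₂ = r₁·10^((L₁−L₂)/20).
r₂ = 4.9·10^((89.9−69.8)/20) = 4.9·10^(20.1/20) = 49.57 m.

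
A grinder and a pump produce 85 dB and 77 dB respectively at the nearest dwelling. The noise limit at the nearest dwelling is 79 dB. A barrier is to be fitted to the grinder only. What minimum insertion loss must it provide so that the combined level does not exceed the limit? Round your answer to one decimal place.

10.3 dB

Fixed contribution from the other source: Σ 10^(L/10) = 10^(77/10) = 5.012e+07 (77.00 dB).
The limit corresponds to 10^(79/10) = 7.943e+07; subtracting the fixed part leaves 2.931e+07 for the grinder, i.e. 74.67 dB.
So the grinder must be reduced from 85 to 74.67 dB: IL = 10.33 dB.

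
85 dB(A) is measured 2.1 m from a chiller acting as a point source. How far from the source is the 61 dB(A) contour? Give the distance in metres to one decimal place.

33.3 m

Point-source spreading drops the level by 20·log₁₀(r₂/r₁); inverting, r₂/r₁ = 10^(ΔL/20).
r₂ = 2.1·10^((85−61)/20) = 2.1·10^(24.0/20) = 33.28 m.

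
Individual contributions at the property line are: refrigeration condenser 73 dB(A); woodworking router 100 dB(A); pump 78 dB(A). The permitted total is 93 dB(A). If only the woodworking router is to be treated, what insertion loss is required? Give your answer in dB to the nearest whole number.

7 dB

Everything except the woodworking router sums to 10^(73/10) + 10^(78/10) = 8.305e+07 in linear terms, 79.19 dB(A).
To meet 93 dB(A) overall, the treated woodworking router may contribute at most 10^(93/10) − 8.305e+07 = 1.912e+09, i.e. 92.82 dB(A).
So the woodworking router must be reduced from 100 to 92.82 dB(A): IL = 7.18 dB.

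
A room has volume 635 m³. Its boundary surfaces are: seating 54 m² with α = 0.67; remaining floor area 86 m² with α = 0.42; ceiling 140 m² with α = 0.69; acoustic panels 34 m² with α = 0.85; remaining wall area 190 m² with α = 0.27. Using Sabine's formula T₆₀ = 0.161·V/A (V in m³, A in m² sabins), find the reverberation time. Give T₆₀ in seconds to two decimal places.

Summing Sᵢαᵢ: 54·0.67 + 86·0.42 + 140·0.69 + 34·0.85 + 190·0.27 = 249.10 m².
T₆₀ = 0.161 × 635 / 249.10 = 0.410 s.

0.41 s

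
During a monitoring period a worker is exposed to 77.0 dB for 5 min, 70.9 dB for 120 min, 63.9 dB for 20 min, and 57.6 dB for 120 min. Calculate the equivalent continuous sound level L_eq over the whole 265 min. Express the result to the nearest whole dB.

68 dB

Weight each interval's intensity by its duration and average over T = 265 min:
Σ tᵢ·10^(Lᵢ/10) = 5·10^(77.0/10) + 120·10^(70.9/10) + 20·10^(63.9/10) + 120·10^(57.6/10) = 1.845e+09.
L_eq = 10·log₁₀(1.845e+09/265) = 68.43 dB.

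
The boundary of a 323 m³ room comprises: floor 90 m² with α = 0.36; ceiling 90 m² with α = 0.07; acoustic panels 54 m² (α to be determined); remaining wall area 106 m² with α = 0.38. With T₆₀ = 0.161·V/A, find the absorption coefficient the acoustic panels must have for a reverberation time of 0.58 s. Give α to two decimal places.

0.20

A = 0.161·V/T₆₀ = 0.161·323/0.58 = 89.66 m² sabins.
Absorption from the other surfaces = 90·0.36 + 90·0.07 + 106·0.38 = 78.98 m², so the acoustic panels must supply 10.68 m² over 54 m².
α = 10.68/54 = 0.198.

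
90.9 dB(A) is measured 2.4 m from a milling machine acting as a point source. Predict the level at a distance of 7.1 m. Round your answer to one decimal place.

Spherical spreading from a point source gives a 20·log₁₀(r₂/r₁) drop.
L₂ = 90.9 − 20·log₁₀(7.1/2.4) = 90.9 − 9.421 = 81.48 dB(A).

81.5 dB(A)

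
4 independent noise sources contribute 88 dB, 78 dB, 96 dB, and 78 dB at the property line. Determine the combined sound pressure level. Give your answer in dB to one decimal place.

For uncorrelated sources the intensities add, so convert each level to linear form, sum, and take 10·log₁₀ of the total.
Σ 10^(L/10) = 10^(88/10) + 10^(78/10) + 10^(96/10) + 10^(78/10) = 4.738e+09.
L_total = 10·log₁₀(4.738e+09) = 96.76 dB.

96.8 dB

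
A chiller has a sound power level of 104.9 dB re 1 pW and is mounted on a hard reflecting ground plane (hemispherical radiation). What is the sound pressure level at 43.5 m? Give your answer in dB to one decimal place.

64.1 dB

Free-field hemispherical radiation: L_p = L_w − 10·log₁₀(2π·r²), r = 43.5 m.
2π·r² = 1.189e+04 m², 10·log₁₀ of that is 40.752 dB.
L_p = 104.9 − 40.752 = 64.15 dB.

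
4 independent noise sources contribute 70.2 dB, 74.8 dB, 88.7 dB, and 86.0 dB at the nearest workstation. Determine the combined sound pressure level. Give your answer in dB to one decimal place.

90.7 dB

Incoherent sources combine by intensity addition: L_total = 10·log₁₀(Σ 10^(L_i/10)).
Σ 10^(L/10) = 10^(70.2/10) + 10^(74.8/10) + 10^(88.7/10) + 10^(86.0/10) = 1.180e+09.
L_total = 10·log₁₀(1.180e+09) = 90.72 dB.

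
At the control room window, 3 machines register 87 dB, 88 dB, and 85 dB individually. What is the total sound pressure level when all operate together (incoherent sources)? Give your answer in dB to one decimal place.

91.6 dB

For uncorrelated sources the intensities add, so convert each level to linear form, sum, and take 10·log₁₀ of the total.
Σ 10^(L/10) = 10^(87/10) + 10^(88/10) + 10^(85/10) = 1.448e+09.
L_total = 10·log₁₀(1.448e+09) = 91.61 dB.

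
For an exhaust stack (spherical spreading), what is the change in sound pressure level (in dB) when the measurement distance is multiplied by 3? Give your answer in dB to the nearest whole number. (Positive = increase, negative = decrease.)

Point-source spreading: ΔL = −20·log₁₀(r₂/r₁).
ΔL = −20·log₁₀(3) = -9.54 dB.

-10 dB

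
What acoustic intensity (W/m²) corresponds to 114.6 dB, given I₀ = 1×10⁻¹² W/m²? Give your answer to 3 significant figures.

0.288 W/m²

L = 10·log₁₀(I/I₀) ⇒ I = I₀·10^(L/10) = 10⁻¹² × 10^11.46.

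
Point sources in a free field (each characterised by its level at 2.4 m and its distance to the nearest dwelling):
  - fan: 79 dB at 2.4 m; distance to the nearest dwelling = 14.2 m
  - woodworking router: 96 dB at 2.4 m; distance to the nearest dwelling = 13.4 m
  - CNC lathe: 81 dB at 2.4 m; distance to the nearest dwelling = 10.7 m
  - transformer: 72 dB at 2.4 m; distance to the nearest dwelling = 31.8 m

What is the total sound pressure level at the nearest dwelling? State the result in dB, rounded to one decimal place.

81.3 dB

Apply inverse-square spreading to bring every level to the receiver, then sum 10^(L/10).
fan: 79 − 20·log₁₀(14.2/2.4) = 79 − 15.44 = 63.56 dB.
woodworking router: 96 − 20·log₁₀(13.4/2.4) = 96 − 14.94 = 81.06 dB.
CNC lathe: 81 − 20·log₁₀(10.7/2.4) = 81 − 12.98 = 68.02 dB.
transformer: 72 − 20·log₁₀(31.8/2.4) = 72 − 22.44 = 49.56 dB.
Σ 10^(L/10) = 1.364e+08 → L_total = 10·log₁₀(1.364e+08) = 81.35 dB.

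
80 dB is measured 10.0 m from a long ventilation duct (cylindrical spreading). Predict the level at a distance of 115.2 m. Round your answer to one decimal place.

Line-source attenuation: ΔL = 10·log₁₀(r₂/r₁) = 10·log₁₀(115.2/10.0) = 10.615 dB.
L₂ = 80 − 10·log₁₀(115.2/10.0) = 80 − 10.615 = 69.39 dB.

69.4 dB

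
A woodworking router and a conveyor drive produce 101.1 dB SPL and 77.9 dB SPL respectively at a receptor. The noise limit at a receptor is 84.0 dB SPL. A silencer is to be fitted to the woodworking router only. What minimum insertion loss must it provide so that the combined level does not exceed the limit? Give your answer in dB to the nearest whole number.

18 dB

The untreated sources together contribute 10^(77.9/10) = 6.166e+07, i.e. 77.90 dB SPL.
To meet 84.0 dB SPL overall, the treated woodworking router may contribute at most 10^(84.0/10) − 6.166e+07 = 1.895e+08, i.e. 82.78 dB SPL.
Required insertion loss = 101.1 − 82.78 = 18.32 dB.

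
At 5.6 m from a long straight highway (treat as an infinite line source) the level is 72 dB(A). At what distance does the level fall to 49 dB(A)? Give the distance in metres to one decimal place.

For a line source L₁ − L₂ = 10·log₁₀(r₂/r₁), so r₂ = r₁·10^((L₁−L₂)/10).
r₂ = 5.6·10^((72−49)/10) = 5.6·10^(23.0/10) = 1117.35 m.

1117.3 m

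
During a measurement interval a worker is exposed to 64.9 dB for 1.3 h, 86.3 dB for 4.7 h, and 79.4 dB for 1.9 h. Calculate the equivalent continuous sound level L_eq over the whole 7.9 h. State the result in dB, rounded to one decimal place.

84.4 dB

The energy average is taken in the linear domain: L_eq = 10·log₁₀[(Σ tᵢ·10^(Lᵢ/10))/T], T = 7.9 h.
Σ tᵢ·10^(Lᵢ/10) = 1.3·10^(64.9/10) + 4.7·10^(86.3/10) + 1.9·10^(79.4/10) = 2.174e+09.
L_eq = 10·log₁₀(2.174e+09/7.9) = 84.40 dB.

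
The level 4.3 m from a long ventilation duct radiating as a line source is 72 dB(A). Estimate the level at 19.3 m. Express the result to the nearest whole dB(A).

Cylindrical spreading from a line source gives a 10·log₁₀(r₂/r₁) drop.
L₂ = 72 − 10·log₁₀(19.3/4.3) = 72 − 6.521 = 65.48 dB(A).

65 dB(A)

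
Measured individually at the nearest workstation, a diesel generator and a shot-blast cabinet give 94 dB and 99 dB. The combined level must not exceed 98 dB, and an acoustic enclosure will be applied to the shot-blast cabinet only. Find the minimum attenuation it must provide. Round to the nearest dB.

Everything except the shot-blast cabinet sums to 10^(94/10) = 2.512e+09 in linear terms, 94.00 dB.
To meet 98 dB overall, the treated shot-blast cabinet may contribute at most 10^(98/10) − 2.512e+09 = 3.798e+09, i.e. 95.80 dB.
Required insertion loss = 99 − 95.80 = 3.20 dB.

3 dB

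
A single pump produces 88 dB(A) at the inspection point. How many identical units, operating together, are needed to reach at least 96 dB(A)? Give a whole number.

7

Need L₁ + 10·log₁₀ N ≥ 96, i.e. log₁₀ N ≥ 0.80.
N ≥ 10^(8.0/10) = 6.310, so N = 7.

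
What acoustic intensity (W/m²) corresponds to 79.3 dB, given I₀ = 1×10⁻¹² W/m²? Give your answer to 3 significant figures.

8.51e-05 W/m²

I/I₀ = 10^(79.3/10) = 8.511e+07, so I = 8.511e+07 × 10⁻¹² W/m².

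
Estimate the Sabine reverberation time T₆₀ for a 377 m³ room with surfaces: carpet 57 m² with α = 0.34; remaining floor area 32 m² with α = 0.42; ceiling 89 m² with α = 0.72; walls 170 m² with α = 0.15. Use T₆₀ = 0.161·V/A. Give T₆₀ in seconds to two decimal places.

Summing Sᵢαᵢ: 57·0.34 + 32·0.42 + 89·0.72 + 170·0.15 = 122.40 m².
T₆₀ = 0.161·V/A = 0.161·377/122.40 = 0.496 s.

0.50 s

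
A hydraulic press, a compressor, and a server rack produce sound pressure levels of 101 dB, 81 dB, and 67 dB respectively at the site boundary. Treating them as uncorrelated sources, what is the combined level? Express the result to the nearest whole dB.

Incoherent sources combine by intensity addition: L_total = 10·log₁₀(Σ 10^(L_i/10)).
Σ 10^(L/10) = 10^(101/10) + 10^(81/10) + 10^(67/10) = 1.272e+10.
L_total = 10·log₁₀(1.272e+10) = 101.04 dB.

101 dB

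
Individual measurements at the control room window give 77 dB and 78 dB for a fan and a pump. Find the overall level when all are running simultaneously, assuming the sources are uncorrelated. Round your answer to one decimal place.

80.5 dB

Incoherent sources combine by intensity addition: L_total = 10·log₁₀(Σ 10^(L_i/10)).
Σ 10^(L/10) = 10^(77/10) + 10^(78/10) = 1.132e+08.
L_total = 10·log₁₀(1.132e+08) = 80.54 dB.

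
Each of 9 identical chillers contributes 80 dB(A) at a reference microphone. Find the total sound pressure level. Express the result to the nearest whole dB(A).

N identical incoherent sources raise the level by 10·log₁₀ N.
L_total = 80 + 10·log₁₀(9) = 80 + 9.542 = 89.54 dB(A).

90 dB(A)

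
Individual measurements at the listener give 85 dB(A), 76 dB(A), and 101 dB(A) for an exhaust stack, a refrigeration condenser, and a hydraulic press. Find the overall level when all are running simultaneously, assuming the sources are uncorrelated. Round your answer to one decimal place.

Incoherent sources combine by intensity addition: L_total = 10·log₁₀(Σ 10^(L_i/10)).
Σ 10^(L/10) = 10^(85/10) + 10^(76/10) + 10^(101/10) = 1.295e+10.
L_total = 10·log₁₀(1.295e+10) = 101.12 dB(A).

101.1 dB(A)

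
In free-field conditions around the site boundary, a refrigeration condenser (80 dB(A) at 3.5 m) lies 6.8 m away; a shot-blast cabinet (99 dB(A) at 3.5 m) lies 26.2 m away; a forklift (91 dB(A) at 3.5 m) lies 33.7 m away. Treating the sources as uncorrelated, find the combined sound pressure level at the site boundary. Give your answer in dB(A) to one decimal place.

82.6 dB(A)

Apply inverse-square spreading to bring every level to the receiver, then sum 10^(L/10).
refrigeration condenser: 80 − 20·log₁₀(6.8/3.5) = 80 − 5.77 = 74.23 dB(A).
shot-blast cabinet: 99 − 20·log₁₀(26.2/3.5) = 99 − 17.48 = 81.52 dB(A).
forklift: 91 − 20·log₁₀(33.7/3.5) = 91 − 19.67 = 71.33 dB(A).
Σ 10^(L/10) = 1.818e+08 → L_total = 10·log₁₀(1.818e+08) = 82.60 dB(A).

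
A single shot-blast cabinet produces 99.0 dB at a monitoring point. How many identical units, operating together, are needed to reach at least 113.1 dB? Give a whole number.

The shortfall is 113.1 − 99.0 = 14.1 dB, and N units add 10·log₁₀ N, so need 10·log₁₀ N ≥ 14.1.
N ≥ 10^(14.1/10) = 25.704, so N = 26.

26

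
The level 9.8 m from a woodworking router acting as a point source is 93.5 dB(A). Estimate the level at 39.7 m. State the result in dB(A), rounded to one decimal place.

Spherical spreading from a point source gives a 20·log₁₀(r₂/r₁) drop.
L₂ = 93.5 − 20·log₁₀(39.7/9.8) = 93.5 − 12.151 = 81.35 dB(A).

81.3 dB(A)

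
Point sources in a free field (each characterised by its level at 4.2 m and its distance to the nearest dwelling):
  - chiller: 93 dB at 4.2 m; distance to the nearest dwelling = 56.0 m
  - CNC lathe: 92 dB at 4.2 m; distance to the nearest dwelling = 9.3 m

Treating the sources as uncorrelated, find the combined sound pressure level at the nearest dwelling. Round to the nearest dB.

85 dB

Propagate each source to the receiver with L = L_ref − 20·log₁₀(r/r_ref), then add intensities.
chiller: 93 − 20·log₁₀(56.0/4.2) = 93 − 22.50 = 70.50 dB.
CNC lathe: 92 − 20·log₁₀(9.3/4.2) = 92 − 6.90 = 85.10 dB.
Σ 10^(L/10) = 3.345e+08 → L_total = 10·log₁₀(3.345e+08) = 85.24 dB.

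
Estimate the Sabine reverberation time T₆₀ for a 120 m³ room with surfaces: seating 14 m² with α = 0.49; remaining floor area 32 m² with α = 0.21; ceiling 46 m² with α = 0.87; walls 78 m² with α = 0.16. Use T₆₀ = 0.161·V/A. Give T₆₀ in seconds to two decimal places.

A = Σ Sᵢαᵢ = 14·0.49 + 32·0.21 + 46·0.87 + 78·0.16 = 66.08 m².
T₆₀ = 0.161·V/A = 0.161·120/66.08 = 0.292 s.

0.29 s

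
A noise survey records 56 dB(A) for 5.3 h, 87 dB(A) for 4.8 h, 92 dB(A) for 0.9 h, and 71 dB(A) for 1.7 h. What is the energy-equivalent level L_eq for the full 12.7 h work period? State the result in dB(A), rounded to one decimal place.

L_eq = 10·log₁₀[(1/T)·Σ tᵢ·10^(Lᵢ/10)] with T = 12.7 h.
Σ tᵢ·10^(Lᵢ/10) = 5.3·10^(56/10) + 4.8·10^(87/10) + 0.9·10^(92/10) + 1.7·10^(71/10) = 3.856e+09.
L_eq = 10·log₁₀(3.856e+09/12.7) = 84.82 dB(A).

84.8 dB(A)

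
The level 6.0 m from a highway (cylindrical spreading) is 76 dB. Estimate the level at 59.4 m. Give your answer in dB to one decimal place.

66.0 dB

Cylindrical spreading from a line source gives a 10·log₁₀(r₂/r₁) drop.
L₂ = 76 − 10·log₁₀(59.4/6.0) = 76 − 9.956 = 66.04 dB.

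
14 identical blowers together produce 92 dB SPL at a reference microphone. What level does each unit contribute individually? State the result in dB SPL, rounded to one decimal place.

80.5 dB SPL

14 equal contributions raise the level by 10·log₁₀ 14 = 11.461 dB, so each unit alone gives 92 − 11.461.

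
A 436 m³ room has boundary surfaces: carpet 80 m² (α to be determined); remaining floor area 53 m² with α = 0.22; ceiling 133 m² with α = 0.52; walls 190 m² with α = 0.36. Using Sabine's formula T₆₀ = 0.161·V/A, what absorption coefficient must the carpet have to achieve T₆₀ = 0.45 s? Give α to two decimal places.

Required total absorption A = 0.161·436/0.45 = 155.99 m².
Absorption from the other surfaces = 53·0.22 + 133·0.52 + 190·0.36 = 149.22 m², so the carpet must supply 6.77 m² over 80 m².
α = 6.77/80 = 0.085.

0.08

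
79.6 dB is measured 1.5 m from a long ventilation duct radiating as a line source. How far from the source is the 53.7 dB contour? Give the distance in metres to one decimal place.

583.6 m

Line-source spreading drops the level by 10·log₁₀(r₂/r₁); inverting, r₂/r₁ = 10^(ΔL/10).
r₂ = 1.5·10^((79.6−53.7)/10) = 1.5·10^(25.9/10) = 583.57 m.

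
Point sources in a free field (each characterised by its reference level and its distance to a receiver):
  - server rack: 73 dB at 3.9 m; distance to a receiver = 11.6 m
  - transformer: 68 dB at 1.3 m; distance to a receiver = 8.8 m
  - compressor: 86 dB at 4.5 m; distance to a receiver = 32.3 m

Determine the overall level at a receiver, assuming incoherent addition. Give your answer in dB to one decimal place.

70.1 dB

Propagate each source to the receiver with L = L_ref − 20·log₁₀(r/r_ref), then add intensities.
server rack: 73 − 20·log₁₀(11.6/3.9) = 73 − 9.47 = 63.53 dB.
transformer: 68 − 20·log₁₀(8.8/1.3) = 68 − 16.61 = 51.39 dB.
compressor: 86 − 20·log₁₀(32.3/4.5) = 86 − 17.12 = 68.88 dB.
Σ 10^(L/10) = 1.012e+07 → L_total = 10·log₁₀(1.012e+07) = 70.05 dB.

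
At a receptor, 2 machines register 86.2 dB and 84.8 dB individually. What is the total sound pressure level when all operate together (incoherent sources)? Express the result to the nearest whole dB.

Incoherent sources combine by intensity addition: L_total = 10·log₁₀(Σ 10^(L_i/10)).
Σ 10^(L/10) = 10^(86.2/10) + 10^(84.8/10) = 7.189e+08.
L_total = 10·log₁₀(7.189e+08) = 88.57 dB.

89 dB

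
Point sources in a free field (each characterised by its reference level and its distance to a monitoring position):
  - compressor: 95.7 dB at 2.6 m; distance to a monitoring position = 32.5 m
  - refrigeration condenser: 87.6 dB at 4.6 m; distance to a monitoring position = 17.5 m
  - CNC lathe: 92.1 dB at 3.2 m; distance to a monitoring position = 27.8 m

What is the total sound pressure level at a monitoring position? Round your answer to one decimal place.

Apply inverse-square spreading to bring every level to the receiver, then sum 10^(L/10).
compressor: 95.7 − 20·log₁₀(32.5/2.6) = 95.7 − 21.94 = 73.76 dB.
refrigeration condenser: 87.6 − 20·log₁₀(17.5/4.6) = 87.6 − 11.61 = 75.99 dB.
CNC lathe: 92.1 − 20·log₁₀(27.8/3.2) = 92.1 − 18.78 = 73.32 dB.
Σ 10^(L/10) = 8.503e+07 → L_total = 10·log₁₀(8.503e+07) = 79.30 dB.

79.3 dB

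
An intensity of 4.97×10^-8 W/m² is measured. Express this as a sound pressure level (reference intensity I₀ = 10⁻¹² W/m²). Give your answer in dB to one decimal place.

I/I₀ = 4.97×10^-8/10⁻¹² = 4.97×10^4, and L = 10·log₁₀(I/I₀).
L = 10·(0.6964 + 4) = 46.96 dB.

47.0 dB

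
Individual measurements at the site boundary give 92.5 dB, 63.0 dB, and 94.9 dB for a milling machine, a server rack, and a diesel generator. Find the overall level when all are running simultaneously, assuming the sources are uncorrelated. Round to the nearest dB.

For uncorrelated sources the intensities add, so convert each level to linear form, sum, and take 10·log₁₀ of the total.
Σ 10^(L/10) = 10^(92.5/10) + 10^(63.0/10) + 10^(94.9/10) = 4.871e+09.
L_total = 10·log₁₀(4.871e+09) = 96.88 dB.

97 dB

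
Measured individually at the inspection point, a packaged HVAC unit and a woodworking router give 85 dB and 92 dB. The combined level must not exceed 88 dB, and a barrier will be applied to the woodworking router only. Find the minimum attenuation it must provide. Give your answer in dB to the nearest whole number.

7 dB

Fixed contribution from the other source: Σ 10^(L/10) = 10^(85/10) = 3.162e+08 (85.00 dB).
The limit corresponds to 10^(88/10) = 6.310e+08; subtracting the fixed part leaves 3.147e+08 for the woodworking router, i.e. 84.98 dB.
Required insertion loss = 92 − 84.98 = 7.02 dB.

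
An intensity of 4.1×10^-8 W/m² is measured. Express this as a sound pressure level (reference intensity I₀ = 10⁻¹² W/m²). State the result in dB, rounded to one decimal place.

I/I₀ = 4.1×10^-8/10⁻¹² = 4.1×10^4, and L = 10·log₁₀(I/I₀).
L = 10·(0.6128 + 4) = 46.13 dB.

46.1 dB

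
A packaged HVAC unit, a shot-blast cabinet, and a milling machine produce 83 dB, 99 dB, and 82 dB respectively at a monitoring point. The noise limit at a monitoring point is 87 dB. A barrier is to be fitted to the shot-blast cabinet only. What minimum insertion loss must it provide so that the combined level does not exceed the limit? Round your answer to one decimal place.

17.4 dB

Fixed contribution from the other sources: Σ 10^(L/10) = 10^(83/10) + 10^(82/10) = 3.580e+08 (85.54 dB).
The limit corresponds to 10^(87/10) = 5.012e+08; subtracting the fixed part leaves 1.432e+08 for the shot-blast cabinet, i.e. 81.56 dB.
So the shot-blast cabinet must be reduced from 99 to 81.56 dB: IL = 17.44 dB.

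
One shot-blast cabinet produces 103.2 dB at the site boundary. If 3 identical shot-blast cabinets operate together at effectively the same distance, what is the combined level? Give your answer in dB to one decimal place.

L_total = L₁ + 10·log₁₀ N for N identical incoherent sources.
L_total = 103.2 + 10·log₁₀(3) = 103.2 + 4.771 = 107.97 dB.

108.0 dB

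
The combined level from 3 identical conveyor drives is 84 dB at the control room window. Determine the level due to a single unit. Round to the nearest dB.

3 equal contributions raise the level by 10·log₁₀ 3 = 4.771 dB, so each unit alone gives 84 − 4.771.

79 dB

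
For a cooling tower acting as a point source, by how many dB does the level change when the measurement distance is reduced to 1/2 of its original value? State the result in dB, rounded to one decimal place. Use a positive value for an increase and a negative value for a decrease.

+6.0 dB

Point-source spreading: ΔL = −20·log₁₀(r₂/r₁).
ΔL = −20·log₁₀(0.5) = +6.02 dB.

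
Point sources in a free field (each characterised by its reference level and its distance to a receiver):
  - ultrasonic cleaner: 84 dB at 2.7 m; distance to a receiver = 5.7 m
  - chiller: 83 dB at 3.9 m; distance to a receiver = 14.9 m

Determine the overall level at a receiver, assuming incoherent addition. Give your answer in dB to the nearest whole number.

78 dB

Apply inverse-square spreading to bring every level to the receiver, then sum 10^(L/10).
ultrasonic cleaner: 84 − 20·log₁₀(5.7/2.7) = 84 − 6.49 = 77.51 dB.
chiller: 83 − 20·log₁₀(14.9/3.9) = 83 − 11.64 = 71.36 dB.
Σ 10^(L/10) = 7.003e+07 → L_total = 10·log₁₀(7.003e+07) = 78.45 dB.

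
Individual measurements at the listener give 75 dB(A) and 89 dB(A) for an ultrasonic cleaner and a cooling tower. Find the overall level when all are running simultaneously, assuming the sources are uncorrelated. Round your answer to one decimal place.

89.2 dB(A)

For uncorrelated sources the intensities add, so convert each level to linear form, sum, and take 10·log₁₀ of the total.
Σ 10^(L/10) = 10^(75/10) + 10^(89/10) = 8.260e+08.
L_total = 10·log₁₀(8.260e+08) = 89.17 dB(A).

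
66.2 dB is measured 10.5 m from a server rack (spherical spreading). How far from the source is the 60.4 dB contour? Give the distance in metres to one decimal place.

20.5 m

Point-source spreading drops the level by 20·log₁₀(r₂/r₁); inverting, r₂/r₁ = 10^(ΔL/20).
r₂ = 10.5·10^((66.2−60.4)/20) = 10.5·10^(5.8/20) = 20.47 m.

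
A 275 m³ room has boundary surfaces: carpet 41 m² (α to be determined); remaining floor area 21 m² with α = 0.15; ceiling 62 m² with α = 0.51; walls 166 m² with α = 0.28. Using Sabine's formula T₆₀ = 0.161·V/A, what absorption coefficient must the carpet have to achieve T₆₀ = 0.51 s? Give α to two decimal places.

0.14

From T₆₀ = 0.161·V/A, the target T₆₀ = 0.51 s needs A = 0.161·275/0.51 = 86.81 m².
Absorption from the other surfaces = 21·0.15 + 62·0.51 + 166·0.28 = 81.25 m², so the carpet must supply 5.56 m² over 41 m².
α = 5.56/41 = 0.136.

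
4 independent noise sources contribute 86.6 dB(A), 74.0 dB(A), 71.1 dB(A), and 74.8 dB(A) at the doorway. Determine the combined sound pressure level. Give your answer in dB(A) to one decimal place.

For uncorrelated sources the intensities add, so convert each level to linear form, sum, and take 10·log₁₀ of the total.
Σ 10^(L/10) = 10^(86.6/10) + 10^(74.0/10) + 10^(71.1/10) + 10^(74.8/10) = 5.253e+08.
L_total = 10·log₁₀(5.253e+08) = 87.20 dB(A).

87.2 dB(A)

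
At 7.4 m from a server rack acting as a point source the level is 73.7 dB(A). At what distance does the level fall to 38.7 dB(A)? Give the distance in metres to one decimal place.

416.1 m

The 35.0 dB drop corresponds to a distance ratio of 10^(35.0/20) for a point source.
r₂ = 7.4·10^((73.7−38.7)/20) = 7.4·10^(35.0/20) = 416.13 m.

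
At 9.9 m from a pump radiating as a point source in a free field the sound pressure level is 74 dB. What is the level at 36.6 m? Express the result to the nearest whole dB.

Point-source attenuation: ΔL = 20·log₁₀(r₂/r₁) = 20·log₁₀(36.6/9.9) = 11.357 dB.
L₂ = 74 − 20·log₁₀(36.6/9.9) = 74 − 11.357 = 62.64 dB.

63 dB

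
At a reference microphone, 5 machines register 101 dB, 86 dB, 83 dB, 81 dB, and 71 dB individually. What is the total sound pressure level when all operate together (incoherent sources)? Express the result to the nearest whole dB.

Incoherent sources combine by intensity addition: L_total = 10·log₁₀(Σ 10^(L_i/10)).
Σ 10^(L/10) = 10^(101/10) + 10^(86/10) + 10^(83/10) + 10^(81/10) + 10^(71/10) = 1.333e+10.
L_total = 10·log₁₀(1.333e+10) = 101.25 dB.

101 dB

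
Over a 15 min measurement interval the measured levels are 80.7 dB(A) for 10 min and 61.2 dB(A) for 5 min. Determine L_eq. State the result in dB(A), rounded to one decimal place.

L_eq = 10·log₁₀[(1/T)·Σ tᵢ·10^(Lᵢ/10)] with T = 15 min.
Σ tᵢ·10^(Lᵢ/10) = 10·10^(80.7/10) + 5·10^(61.2/10) = 1.181e+09.
L_eq = 10·log₁₀(1.181e+09/15) = 78.96 dB(A).

79.0 dB(A)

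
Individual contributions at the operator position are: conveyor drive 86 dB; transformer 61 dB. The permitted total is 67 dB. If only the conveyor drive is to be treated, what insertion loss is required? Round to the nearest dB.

20 dB

Fixed contribution from the other source: Σ 10^(L/10) = 10^(61/10) = 1.259e+06 (61.00 dB).
The limit corresponds to 10^(67/10) = 5.012e+06; subtracting the fixed part leaves 3.753e+06 for the conveyor drive, i.e. 65.74 dB.
So the conveyor drive must be reduced from 86 to 65.74 dB: IL = 20.26 dB.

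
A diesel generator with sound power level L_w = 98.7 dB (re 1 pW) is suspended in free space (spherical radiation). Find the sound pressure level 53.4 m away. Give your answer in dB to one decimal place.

Free-field spherical radiation: L_p = L_w − 10·log₁₀(4π·r²), r = 53.4 m.
4π·r² = 3.583e+04 m², 10·log₁₀ of that is 45.543 dB.
L_p = 98.7 − 45.543 = 53.16 dB.

53.2 dB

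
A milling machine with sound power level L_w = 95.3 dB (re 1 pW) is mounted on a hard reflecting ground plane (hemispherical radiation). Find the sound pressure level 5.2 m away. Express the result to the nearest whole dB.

73 dB

The power spreads over a hemisphere of area 2π·r², so L_p = L_w − 10·log₁₀(2π·r²).
2π·r² = 169.9 m², 10·log₁₀ of that is 22.302 dB.
L_p = 95.3 − 22.302 = 73.00 dB.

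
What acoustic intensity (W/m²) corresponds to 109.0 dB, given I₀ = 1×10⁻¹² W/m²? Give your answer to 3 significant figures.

0.0794 W/m²

I/I₀ = 10^(109.0/10) = 7.943e+10, so I = 7.943e+10 × 10⁻¹² W/m².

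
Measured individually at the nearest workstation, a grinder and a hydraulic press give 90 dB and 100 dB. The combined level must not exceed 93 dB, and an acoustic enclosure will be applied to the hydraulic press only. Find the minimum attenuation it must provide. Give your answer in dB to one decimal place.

10.0 dB

The untreated sources together contribute 10^(90/10) = 1.000e+09, i.e. 90.00 dB.
The limit corresponds to 10^(93/10) = 1.995e+09; subtracting the fixed part leaves 9.953e+08 for the hydraulic press, i.e. 89.98 dB.
So the hydraulic press must be reduced from 100 to 89.98 dB: IL = 10.02 dB.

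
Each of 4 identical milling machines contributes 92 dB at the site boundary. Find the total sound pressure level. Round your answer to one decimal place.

98.0 dB

N identical incoherent sources raise the level by 10·log₁₀ N.
L_total = 92 + 10·log₁₀(4) = 92 + 6.021 = 98.02 dB.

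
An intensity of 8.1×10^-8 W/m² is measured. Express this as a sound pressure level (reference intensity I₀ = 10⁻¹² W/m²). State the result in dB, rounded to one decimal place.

49.1 dB

L = 10·log₁₀(I/I₀) = 10·log₁₀(8.1×10^-8/10⁻¹²) = 10·log₁₀(8.1×10^4).
L = 10·(0.9085 + 4) = 49.08 dB.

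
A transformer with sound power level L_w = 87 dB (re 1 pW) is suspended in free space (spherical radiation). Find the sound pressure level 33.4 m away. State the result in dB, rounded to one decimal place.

L_p = L_w − 10·log₁₀(4π·r²) with r = 33.4 m.
4π·r² = 1.402e+04 m², 10·log₁₀ of that is 41.467 dB.
L_p = 87 − 41.467 = 45.53 dB.

45.5 dB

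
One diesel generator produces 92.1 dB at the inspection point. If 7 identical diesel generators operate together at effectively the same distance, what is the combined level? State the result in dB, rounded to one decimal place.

100.6 dB

With 7 equal, uncorrelated contributions the intensity is 7× that of one unit, giving a rise of 10·log₁₀ 7.
L_total = 92.1 + 10·log₁₀(7) = 92.1 + 8.451 = 100.55 dB.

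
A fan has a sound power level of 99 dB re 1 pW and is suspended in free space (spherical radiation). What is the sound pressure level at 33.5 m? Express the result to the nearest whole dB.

58 dB

The power spreads over a sphere of area 4π·r², so L_p = L_w − 10·log₁₀(4π·r²).
4π·r² = 1.41e+04 m², 10·log₁₀ of that is 41.493 dB.
L_p = 99 − 41.493 = 57.51 dB.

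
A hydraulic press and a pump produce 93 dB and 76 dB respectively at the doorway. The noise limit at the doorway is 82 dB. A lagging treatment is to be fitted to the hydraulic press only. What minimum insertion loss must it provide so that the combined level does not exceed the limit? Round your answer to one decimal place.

12.3 dB

Fixed contribution from the other source: Σ 10^(L/10) = 10^(76/10) = 3.981e+07 (76.00 dB).
To meet 82 dB overall, the treated hydraulic press may contribute at most 10^(82/10) − 3.981e+07 = 1.187e+08, i.e. 80.74 dB.
Required insertion loss = 93 − 80.74 = 12.26 dB.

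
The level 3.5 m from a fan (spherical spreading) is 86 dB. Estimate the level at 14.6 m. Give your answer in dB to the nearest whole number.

74 dB

Spherical spreading from a point source gives a 20·log₁₀(r₂/r₁) drop.
L₂ = 86 − 20·log₁₀(14.6/3.5) = 86 − 12.406 = 73.59 dB.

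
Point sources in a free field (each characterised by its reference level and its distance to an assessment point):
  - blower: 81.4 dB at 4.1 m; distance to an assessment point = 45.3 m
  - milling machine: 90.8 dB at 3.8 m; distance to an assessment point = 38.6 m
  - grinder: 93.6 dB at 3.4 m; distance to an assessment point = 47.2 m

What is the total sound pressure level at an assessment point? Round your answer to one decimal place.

73.9 dB

Propagate each source to the receiver with L = L_ref − 20·log₁₀(r/r_ref), then add intensities.
blower: 81.4 − 20·log₁₀(45.3/4.1) = 81.4 − 20.87 = 60.53 dB.
milling machine: 90.8 − 20·log₁₀(38.6/3.8) = 90.8 − 20.14 = 70.66 dB.
grinder: 93.6 − 20·log₁₀(47.2/3.4) = 93.6 − 22.85 = 70.75 dB.
Σ 10^(L/10) = 2.467e+07 → L_total = 10·log₁₀(2.467e+07) = 73.92 dB.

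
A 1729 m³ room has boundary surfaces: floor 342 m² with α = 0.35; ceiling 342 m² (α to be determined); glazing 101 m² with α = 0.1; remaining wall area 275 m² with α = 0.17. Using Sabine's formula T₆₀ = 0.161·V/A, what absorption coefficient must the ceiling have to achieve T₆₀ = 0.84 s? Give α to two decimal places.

0.45

Required total absorption A = 0.161·1729/0.84 = 331.39 m².
Absorption from the other surfaces = 342·0.35 + 101·0.1 + 275·0.17 = 176.55 m², so the ceiling must supply 154.84 m² over 342 m².
α = 154.84/342 = 0.453.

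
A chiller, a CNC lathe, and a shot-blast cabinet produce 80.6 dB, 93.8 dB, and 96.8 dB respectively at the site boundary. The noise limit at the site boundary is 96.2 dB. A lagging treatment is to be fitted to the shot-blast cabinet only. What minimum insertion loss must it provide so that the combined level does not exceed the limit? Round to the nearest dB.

Everything except the shot-blast cabinet sums to 10^(80.6/10) + 10^(93.8/10) = 2.514e+09 in linear terms, 94.00 dB.
The limit corresponds to 10^(96.2/10) = 4.169e+09; subtracting the fixed part leaves 1.655e+09 for the shot-blast cabinet, i.e. 92.19 dB.
Required insertion loss = 96.8 − 92.19 = 4.61 dB.

5 dB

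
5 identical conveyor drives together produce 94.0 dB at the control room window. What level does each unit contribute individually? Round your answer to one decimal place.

5 equal contributions raise the level by 10·log₁₀ 5 = 6.990 dB, so each unit alone gives 94.0 − 6.990.

87.0 dB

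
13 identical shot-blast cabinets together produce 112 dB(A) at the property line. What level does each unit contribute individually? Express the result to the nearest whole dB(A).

Dividing the total intensity by 13 lowers the level by 10·log₁₀ 13 = 11.139 dB: L₁ = 112 − 11.139.

101 dB(A)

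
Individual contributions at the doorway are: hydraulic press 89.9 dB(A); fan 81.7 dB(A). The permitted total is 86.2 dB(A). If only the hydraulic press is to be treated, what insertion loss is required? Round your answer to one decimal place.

5.6 dB

Everything except the hydraulic press sums to 10^(81.7/10) = 1.479e+08 in linear terms, 81.70 dB(A).
To meet 86.2 dB(A) overall, the treated hydraulic press may contribute at most 10^(86.2/10) − 1.479e+08 = 2.690e+08, i.e. 84.30 dB(A).
So the hydraulic press must be reduced from 89.9 to 84.30 dB(A): IL = 5.60 dB.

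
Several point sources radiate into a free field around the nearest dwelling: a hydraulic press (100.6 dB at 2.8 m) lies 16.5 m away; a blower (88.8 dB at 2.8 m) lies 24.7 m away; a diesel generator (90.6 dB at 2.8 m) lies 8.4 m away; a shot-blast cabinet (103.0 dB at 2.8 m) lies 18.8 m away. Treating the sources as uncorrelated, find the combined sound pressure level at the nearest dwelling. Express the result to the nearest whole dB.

90 dB

First find each source's level at the receiver (point-source: −20·log₁₀(r/r_ref)), then combine on an intensity basis.
hydraulic press: 100.6 − 20·log₁₀(16.5/2.8) = 100.6 − 15.41 = 85.19 dB.
blower: 88.8 − 20·log₁₀(24.7/2.8) = 88.8 − 18.91 = 69.89 dB.
diesel generator: 90.6 − 20·log₁₀(8.4/2.8) = 90.6 − 9.54 = 81.06 dB.
shot-blast cabinet: 103.0 − 20·log₁₀(18.8/2.8) = 103.0 − 16.54 = 86.46 dB.
Σ 10^(L/10) = 9.105e+08 → L_total = 10·log₁₀(9.105e+08) = 89.59 dB.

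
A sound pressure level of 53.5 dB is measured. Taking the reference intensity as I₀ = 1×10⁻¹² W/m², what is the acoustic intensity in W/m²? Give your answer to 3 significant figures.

2.24e-07 W/m²

I/I₀ = 10^(53.5/10) = 2.239e+05, so I = 2.239e+05 × 10⁻¹² W/m².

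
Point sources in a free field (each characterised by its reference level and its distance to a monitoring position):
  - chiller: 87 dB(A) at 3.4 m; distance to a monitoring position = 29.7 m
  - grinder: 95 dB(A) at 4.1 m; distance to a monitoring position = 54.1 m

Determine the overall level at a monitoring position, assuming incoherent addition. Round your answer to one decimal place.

Propagate each source to the receiver with L = L_ref − 20·log₁₀(r/r_ref), then add intensities.
chiller: 87 − 20·log₁₀(29.7/3.4) = 87 − 18.83 = 68.17 dB(A).
grinder: 95 − 20·log₁₀(54.1/4.1) = 95 − 22.41 = 72.59 dB(A).
Σ 10^(L/10) = 2.473e+07 → L_total = 10·log₁₀(2.473e+07) = 73.93 dB(A).

73.9 dB(A)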